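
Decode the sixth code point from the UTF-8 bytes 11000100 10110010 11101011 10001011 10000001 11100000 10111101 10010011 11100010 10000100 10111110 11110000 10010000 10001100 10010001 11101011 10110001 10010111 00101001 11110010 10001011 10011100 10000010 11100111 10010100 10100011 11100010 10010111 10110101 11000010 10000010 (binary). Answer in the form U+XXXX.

Offset 0: leading byte 0xC4 = 11000100 → 2-byte char #1 = C4 B2.
Offset 2: leading byte 0xEB = 11101011 → 3-byte char #2 = EB 8B 81.
Offset 5: leading byte 0xE0 = 11100000 → 3-byte char #3 = E0 BD 93.
Offset 8: leading byte 0xE2 = 11100010 → 3-byte char #4 = E2 84 BE.
Offset 11: leading byte 0xF0 = 11110000 → 4-byte char #5 = F0 90 8C 91.
Offset 15: leading byte 0xEB = 11101011 → 3-byte char #6 = EB B1 97.
Leading byte 0xEB = 11101011 matches 1110xxxx → 3-byte sequence.
Byte 1: 0xEB = 11101011, payload 1011 (4 bits).
Byte 2: 0xB1 = 10110001 (10xxxxxx ✓), payload 110001.
Byte 3: 0x97 = 10010111 (10xxxxxx ✓), payload 010111.
Concatenate: 1011110001010111 = 0xBC57 (16 bits → U+BC57).

U+BC57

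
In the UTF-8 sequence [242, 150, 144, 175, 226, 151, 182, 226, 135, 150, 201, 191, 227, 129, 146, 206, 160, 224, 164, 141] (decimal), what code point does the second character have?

U+25F6

Offset 0: leading byte 0xF2 = 11110010 → 4-byte char #1 = F2 96 90 AF.
Offset 4: leading byte 0xE2 = 11100010 → 3-byte char #2 = E2 97 B6.
Leading byte 0xE2 = 11100010 matches 1110xxxx → 3-byte sequence.
Byte 1: 0xE2 = 11100010, payload 0010 (4 bits).
Byte 2: 0x97 = 10010111 (10xxxxxx ✓), payload 010111.
Byte 3: 0xB6 = 10110110 (10xxxxxx ✓), payload 110110.
Concatenate: 0010010111110110 = 0x25F6 (16 bits → U+25F6).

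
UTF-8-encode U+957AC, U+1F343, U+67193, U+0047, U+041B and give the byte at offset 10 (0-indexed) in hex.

U+957AC → 4-byte form F2 95 9E AC at offsets 0–3.
U+1F343 → 4-byte form F0 9F 8D 83 at offsets 4–7.
U+67193 → 4-byte form F1 A7 86 93 at offsets 8–11.
Offset 10 falls in char 3's range; it's byte 3 of F1 A7 86 93 = 0x86.

0x86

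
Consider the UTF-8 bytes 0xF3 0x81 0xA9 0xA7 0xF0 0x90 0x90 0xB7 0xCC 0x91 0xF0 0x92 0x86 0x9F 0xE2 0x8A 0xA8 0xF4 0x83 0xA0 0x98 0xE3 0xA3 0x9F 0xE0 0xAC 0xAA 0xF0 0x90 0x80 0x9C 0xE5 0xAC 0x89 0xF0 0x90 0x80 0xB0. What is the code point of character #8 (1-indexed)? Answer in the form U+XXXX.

Offset 0: leading byte 0xF3 = 11110011 → 4-byte char #1 = F3 81 A9 A7.
Offset 4: leading byte 0xF0 = 11110000 → 4-byte char #2 = F0 90 90 B7.
Offset 8: leading byte 0xCC = 11001100 → 2-byte char #3 = CC 91.
Offset 10: leading byte 0xF0 = 11110000 → 4-byte char #4 = F0 92 86 9F.
Offset 14: leading byte 0xE2 = 11100010 → 3-byte char #5 = E2 8A A8.
Offset 17: leading byte 0xF4 = 11110100 → 4-byte char #6 = F4 83 A0 98.
Offset 21: leading byte 0xE3 = 11100011 → 3-byte char #7 = E3 A3 9F.
Offset 24: leading byte 0xE0 = 11100000 → 3-byte char #8 = E0 AC AA.
Leading byte 0xE0 = 11100000 matches 1110xxxx → 3-byte sequence.
Byte 1: 0xE0 = 11100000, payload 0000 (4 bits).
Byte 2: 0xAC = 10101100 (10xxxxxx ✓), payload 101100.
Byte 3: 0xAA = 10101010 (10xxxxxx ✓), payload 101010.
Concatenate: 0000101100101010 = 0xB2A (16 bits → U+0B2A).

U+0B2A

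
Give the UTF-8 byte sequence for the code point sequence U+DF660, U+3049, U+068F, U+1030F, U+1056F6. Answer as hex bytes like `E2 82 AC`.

U+DF660: 4-byte form → F3 9F 99 A0.
U+3049: 3-byte form → E3 81 89.
U+068F: 2-byte form → DA 8F.
U+1030F: 4-byte form → F0 90 8C 8F.
U+1056F6: 4-byte form → F4 85 9B B6.
Concatenated (17 bytes): F3 9F 99 A0 E3 81 89 DA 8F F0 90 8C 8F F4 85 9B B6.

F3 9F 99 A0 E3 81 89 DA 8F F0 90 8C 8F F4 85 9B B6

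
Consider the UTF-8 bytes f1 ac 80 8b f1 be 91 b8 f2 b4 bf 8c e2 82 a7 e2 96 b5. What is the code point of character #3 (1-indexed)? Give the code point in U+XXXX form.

Offset 0: leading byte 0xF1 = 11110001 → 4-byte char #1 = F1 AC 80 8B.
Offset 4: leading byte 0xF1 = 11110001 → 4-byte char #2 = F1 BE 91 B8.
Offset 8: leading byte 0xF2 = 11110010 → 4-byte char #3 = F2 B4 BF 8C.
Leading byte 0xF2 = 11110010 matches 11110xxx → 4-byte sequence.
Byte 1: 0xF2 = 11110010, payload 010 (3 bits).
Byte 2: 0xB4 = 10110100 (10xxxxxx ✓), payload 110100.
Byte 3: 0xBF = 10111111 (10xxxxxx ✓), payload 111111.
Byte 4: 0x8C = 10001100 (10xxxxxx ✓), payload 001100.
Concatenate: 010110100111111001100 = 0xB4FCC (21 bits → U+B4FCC).

U+B4FCC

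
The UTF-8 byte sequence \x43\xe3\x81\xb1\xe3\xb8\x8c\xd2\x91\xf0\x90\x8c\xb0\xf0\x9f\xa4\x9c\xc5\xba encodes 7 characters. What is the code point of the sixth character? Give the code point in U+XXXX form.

Offset 0: leading byte 0x43 = 01000011 → 1-byte char #1 = 43.
Offset 1: leading byte 0xE3 = 11100011 → 3-byte char #2 = E3 81 B1.
Offset 4: leading byte 0xE3 = 11100011 → 3-byte char #3 = E3 B8 8C.
Offset 7: leading byte 0xD2 = 11010010 → 2-byte char #4 = D2 91.
Offset 9: leading byte 0xF0 = 11110000 → 4-byte char #5 = F0 90 8C B0.
Offset 13: leading byte 0xF0 = 11110000 → 4-byte char #6 = F0 9F A4 9C.
Leading byte 0xF0 = 11110000 matches 11110xxx → 4-byte sequence.
Byte 1: 0xF0 = 11110000, payload 000 (3 bits).
Byte 2: 0x9F = 10011111 (10xxxxxx ✓), payload 011111.
Byte 3: 0xA4 = 10100100 (10xxxxxx ✓), payload 100100.
Byte 4: 0x9C = 10011100 (10xxxxxx ✓), payload 011100.
Concatenate: 000011111100100011100 = 0x1F91C (21 bits → U+1F91C).

U+1F91C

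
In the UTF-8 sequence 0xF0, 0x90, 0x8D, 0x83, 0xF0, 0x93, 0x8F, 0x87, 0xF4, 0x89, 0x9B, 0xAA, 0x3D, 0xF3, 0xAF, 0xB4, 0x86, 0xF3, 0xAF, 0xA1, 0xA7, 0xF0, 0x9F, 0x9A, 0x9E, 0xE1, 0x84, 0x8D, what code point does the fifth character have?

U+EFD06

Offset 0: leading byte 0xF0 = 11110000 → 4-byte char #1 = F0 90 8D 83.
Offset 4: leading byte 0xF0 = 11110000 → 4-byte char #2 = F0 93 8F 87.
Offset 8: leading byte 0xF4 = 11110100 → 4-byte char #3 = F4 89 9B AA.
Offset 12: leading byte 0x3D = 00111101 → 1-byte char #4 = 3D.
Offset 13: leading byte 0xF3 = 11110011 → 4-byte char #5 = F3 AF B4 86.
Leading byte 0xF3 = 11110011 matches 11110xxx → 4-byte sequence.
Byte 1: 0xF3 = 11110011, payload 011 (3 bits).
Byte 2: 0xAF = 10101111 (10xxxxxx ✓), payload 101111.
Byte 3: 0xB4 = 10110100 (10xxxxxx ✓), payload 110100.
Byte 4: 0x86 = 10000110 (10xxxxxx ✓), payload 000110.
Concatenate: 011101111110100000110 = 0xEFD06 (21 bits → U+EFD06).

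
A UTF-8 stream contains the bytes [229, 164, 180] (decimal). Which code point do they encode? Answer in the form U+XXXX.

U+5934

Leading byte 0xE5 = 11100101 matches 1110xxxx → 3-byte sequence.
Byte 1: 0xE5 = 11100101, payload 0101 (4 bits).
Byte 2: 0xA4 = 10100100 (10xxxxxx ✓), payload 100100.
Byte 3: 0xB4 = 10110100 (10xxxxxx ✓), payload 110100.
Concatenate: 0101100100110100 = 0x5934 (16 bits → U+5934).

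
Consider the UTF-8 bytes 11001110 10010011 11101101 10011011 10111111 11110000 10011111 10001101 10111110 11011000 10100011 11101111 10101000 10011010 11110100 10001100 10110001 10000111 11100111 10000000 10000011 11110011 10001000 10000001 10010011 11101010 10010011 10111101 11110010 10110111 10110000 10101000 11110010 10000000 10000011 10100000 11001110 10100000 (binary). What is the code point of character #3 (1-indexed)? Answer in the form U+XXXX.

U+1F37E

Offset 0: leading byte 0xCE = 11001110 → 2-byte char #1 = CE 93.
Offset 2: leading byte 0xED = 11101101 → 3-byte char #2 = ED 9B BF.
Offset 5: leading byte 0xF0 = 11110000 → 4-byte char #3 = F0 9F 8D BE.
Leading byte 0xF0 = 11110000 matches 11110xxx → 4-byte sequence.
Byte 1: 0xF0 = 11110000, payload 000 (3 bits).
Byte 2: 0x9F = 10011111 (10xxxxxx ✓), payload 011111.
Byte 3: 0x8D = 10001101 (10xxxxxx ✓), payload 001101.
Byte 4: 0xBE = 10111110 (10xxxxxx ✓), payload 111110.
Concatenate: 000011111001101111110 = 0x1F37E (21 bits → U+1F37E).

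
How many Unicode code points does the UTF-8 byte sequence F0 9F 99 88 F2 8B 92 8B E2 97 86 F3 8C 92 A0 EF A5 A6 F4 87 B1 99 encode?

Byte at offset 0: 0xF0 = 11110000 → 4-byte char (#1). Advance 4.
Byte at offset 4: 0xF2 = 11110010 → 4-byte char (#2). Advance 4.
Byte at offset 8: 0xE2 = 11100010 → 3-byte char (#3). Advance 3.
Byte at offset 11: 0xF3 = 11110011 → 4-byte char (#4). Advance 4.
Byte at offset 15: 0xEF = 11101111 → 3-byte char (#5). Advance 3.
Byte at offset 18: 0xF4 = 11110100 → 4-byte char (#6). Advance 4.
Reached end at offset 22 after 6 code points.

6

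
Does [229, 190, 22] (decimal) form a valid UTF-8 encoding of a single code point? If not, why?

Leading byte 0xE5 = 11100101 → 3-byte form.
Byte 3 is 0x16 = 00010110, which is not 10xxxxxx — expected a continuation byte.

invalid (non-continuation byte where continuation expected)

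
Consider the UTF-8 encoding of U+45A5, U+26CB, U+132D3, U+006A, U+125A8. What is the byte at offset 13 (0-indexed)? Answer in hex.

0x96

U+45A5 → 3-byte form E4 96 A5 at offsets 0–2.
U+26CB → 3-byte form E2 9B 8B at offsets 3–5.
U+132D3 → 4-byte form F0 93 8B 93 at offsets 6–9.
U+006A → 1-byte form 6A at offsets 10–10.
U+125A8 → 4-byte form F0 92 96 A8 at offsets 11–14.
Offset 13 falls in char 5's range; it's byte 3 of F0 92 96 A8 = 0x96.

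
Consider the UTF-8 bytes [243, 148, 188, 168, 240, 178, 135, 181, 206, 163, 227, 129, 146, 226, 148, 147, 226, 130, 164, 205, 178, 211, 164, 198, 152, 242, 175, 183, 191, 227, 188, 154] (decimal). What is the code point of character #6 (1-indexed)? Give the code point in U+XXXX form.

U+20A4

Offset 0: leading byte 0xF3 = 11110011 → 4-byte char #1 = F3 94 BC A8.
Offset 4: leading byte 0xF0 = 11110000 → 4-byte char #2 = F0 B2 87 B5.
Offset 8: leading byte 0xCE = 11001110 → 2-byte char #3 = CE A3.
Offset 10: leading byte 0xE3 = 11100011 → 3-byte char #4 = E3 81 92.
Offset 13: leading byte 0xE2 = 11100010 → 3-byte char #5 = E2 94 93.
Offset 16: leading byte 0xE2 = 11100010 → 3-byte char #6 = E2 82 A4.
Leading byte 0xE2 = 11100010 matches 1110xxxx → 3-byte sequence.
Byte 1: 0xE2 = 11100010, payload 0010 (4 bits).
Byte 2: 0x82 = 10000010 (10xxxxxx ✓), payload 000010.
Byte 3: 0xA4 = 10100100 (10xxxxxx ✓), payload 100100.
Concatenate: 0010000010100100 = 0x20A4 (16 bits → U+20A4).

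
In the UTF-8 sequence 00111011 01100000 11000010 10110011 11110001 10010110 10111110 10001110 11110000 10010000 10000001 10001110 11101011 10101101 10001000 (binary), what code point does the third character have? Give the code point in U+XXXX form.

Offset 0: leading byte 0x3B = 00111011 → 1-byte char #1 = 3B.
Offset 1: leading byte 0x60 = 01100000 → 1-byte char #2 = 60.
Offset 2: leading byte 0xC2 = 11000010 → 2-byte char #3 = C2 B3.
Leading byte 0xC2 = 11000010 matches 110xxxxx → 2-byte sequence.
Byte 1: 0xC2 = 11000010, payload 00010 (5 bits).
Byte 2: 0xB3 = 10110011 (10xxxxxx ✓), payload 110011.
Concatenate: 00010110011 = 0xB3 (11 bits → U+00B3).

U+00B3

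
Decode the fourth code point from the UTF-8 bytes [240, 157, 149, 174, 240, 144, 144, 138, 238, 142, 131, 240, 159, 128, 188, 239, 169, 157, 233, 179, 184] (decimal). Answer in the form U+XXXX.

Offset 0: leading byte 0xF0 = 11110000 → 4-byte char #1 = F0 9D 95 AE.
Offset 4: leading byte 0xF0 = 11110000 → 4-byte char #2 = F0 90 90 8A.
Offset 8: leading byte 0xEE = 11101110 → 3-byte char #3 = EE 8E 83.
Offset 11: leading byte 0xF0 = 11110000 → 4-byte char #4 = F0 9F 80 BC.
Leading byte 0xF0 = 11110000 matches 11110xxx → 4-byte sequence.
Byte 1: 0xF0 = 11110000, payload 000 (3 bits).
Byte 2: 0x9F = 10011111 (10xxxxxx ✓), payload 011111.
Byte 3: 0x80 = 10000000 (10xxxxxx ✓), payload 000000.
Byte 4: 0xBC = 10111100 (10xxxxxx ✓), payload 111100.
Concatenate: 000011111000000111100 = 0x1F03C (21 bits → U+1F03C).

U+1F03C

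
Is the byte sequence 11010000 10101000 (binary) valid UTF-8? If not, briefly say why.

valid

Leading byte 0xD0 = 11010000 → 2-byte form.
Continuation bytes 0xA8=10101000 all match 10xxxxxx.
Decoded value 0x428 is ≥ 0x80 (shortest form) and not a surrogate.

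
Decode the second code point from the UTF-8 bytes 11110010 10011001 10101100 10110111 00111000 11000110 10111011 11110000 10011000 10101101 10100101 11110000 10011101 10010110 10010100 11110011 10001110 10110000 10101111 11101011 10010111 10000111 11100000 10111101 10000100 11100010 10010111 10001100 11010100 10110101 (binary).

U+0038

Offset 0: leading byte 0xF2 = 11110010 → 4-byte char #1 = F2 99 AC B7.
Offset 4: leading byte 0x38 = 00111000 → 1-byte char #2 = 38.
Leading byte 0x38 = 00111000 matches 0xxxxxxx → 1-byte sequence.
Byte 1: 0x38 = 00111000, payload 0111000 (7 bits).
Concatenate: 0111000 = 0x38 (7 bits → U+0038).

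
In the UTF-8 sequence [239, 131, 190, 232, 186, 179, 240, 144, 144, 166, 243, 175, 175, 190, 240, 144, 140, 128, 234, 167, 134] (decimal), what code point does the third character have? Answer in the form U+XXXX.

Offset 0: leading byte 0xEF = 11101111 → 3-byte char #1 = EF 83 BE.
Offset 3: leading byte 0xE8 = 11101000 → 3-byte char #2 = E8 BA B3.
Offset 6: leading byte 0xF0 = 11110000 → 4-byte char #3 = F0 90 90 A6.
Leading byte 0xF0 = 11110000 matches 11110xxx → 4-byte sequence.
Byte 1: 0xF0 = 11110000, payload 000 (3 bits).
Byte 2: 0x90 = 10010000 (10xxxxxx ✓), payload 010000.
Byte 3: 0x90 = 10010000 (10xxxxxx ✓), payload 010000.
Byte 4: 0xA6 = 10100110 (10xxxxxx ✓), payload 100110.
Concatenate: 000010000010000100110 = 0x10426 (21 bits → U+10426).

U+10426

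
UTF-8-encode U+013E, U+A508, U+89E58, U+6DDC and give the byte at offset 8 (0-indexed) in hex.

0x98

U+013E → 2-byte form C4 BE at offsets 0–1.
U+A508 → 3-byte form EA 94 88 at offsets 2–4.
U+89E58 → 4-byte form F2 89 B9 98 at offsets 5–8.
Offset 8 falls in char 3's range; it's byte 4 of F2 89 B9 98 = 0x98.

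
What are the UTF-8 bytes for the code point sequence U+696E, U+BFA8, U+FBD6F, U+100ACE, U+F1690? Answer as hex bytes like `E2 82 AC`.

E6 A5 AE EB BE A8 F3 BB B5 AF F4 80 AB 8E F3 B1 9A 90

U+696E: 3-byte form → E6 A5 AE.
U+BFA8: 3-byte form → EB BE A8.
U+FBD6F: 4-byte form → F3 BB B5 AF.
U+100ACE: 4-byte form → F4 80 AB 8E.
U+F1690: 4-byte form → F3 B1 9A 90.
Concatenated (18 bytes): E6 A5 AE EB BE A8 F3 BB B5 AF F4 80 AB 8E F3 B1 9A 90.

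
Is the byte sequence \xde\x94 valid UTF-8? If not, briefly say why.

valid

Leading byte 0xDE = 11011110 → 2-byte form.
Continuation bytes 0x94=10010100 all match 10xxxxxx.
Decoded value 0x794 is ≥ 0x80 (shortest form) and not a surrogate.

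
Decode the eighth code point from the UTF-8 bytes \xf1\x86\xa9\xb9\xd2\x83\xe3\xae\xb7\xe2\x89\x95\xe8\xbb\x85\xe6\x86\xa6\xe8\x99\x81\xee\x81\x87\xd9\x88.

U+E047

Offset 0: leading byte 0xF1 = 11110001 → 4-byte char #1 = F1 86 A9 B9.
Offset 4: leading byte 0xD2 = 11010010 → 2-byte char #2 = D2 83.
Offset 6: leading byte 0xE3 = 11100011 → 3-byte char #3 = E3 AE B7.
Offset 9: leading byte 0xE2 = 11100010 → 3-byte char #4 = E2 89 95.
Offset 12: leading byte 0xE8 = 11101000 → 3-byte char #5 = E8 BB 85.
Offset 15: leading byte 0xE6 = 11100110 → 3-byte char #6 = E6 86 A6.
Offset 18: leading byte 0xE8 = 11101000 → 3-byte char #7 = E8 99 81.
Offset 21: leading byte 0xEE = 11101110 → 3-byte char #8 = EE 81 87.
Leading byte 0xEE = 11101110 matches 1110xxxx → 3-byte sequence.
Byte 1: 0xEE = 11101110, payload 1110 (4 bits).
Byte 2: 0x81 = 10000001 (10xxxxxx ✓), payload 000001.
Byte 3: 0x87 = 10000111 (10xxxxxx ✓), payload 000111.
Concatenate: 1110000001000111 = 0xE047 (16 bits → U+E047).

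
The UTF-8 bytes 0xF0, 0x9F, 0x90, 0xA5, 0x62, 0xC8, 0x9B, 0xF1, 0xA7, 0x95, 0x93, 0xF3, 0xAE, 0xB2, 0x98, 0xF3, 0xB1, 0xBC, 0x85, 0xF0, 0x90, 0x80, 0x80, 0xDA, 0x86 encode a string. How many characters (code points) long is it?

8

Byte at offset 0: 0xF0 = 11110000 → 4-byte char (#1). Advance 4.
Byte at offset 4: 0x62 = 01100010 → 1-byte char (#2). Advance 1.
Byte at offset 5: 0xC8 = 11001000 → 2-byte char (#3). Advance 2.
Byte at offset 7: 0xF1 = 11110001 → 4-byte char (#4). Advance 4.
Byte at offset 11: 0xF3 = 11110011 → 4-byte char (#5). Advance 4.
Byte at offset 15: 0xF3 = 11110011 → 4-byte char (#6). Advance 4.
Byte at offset 19: 0xF0 = 11110000 → 4-byte char (#7). Advance 4.
Byte at offset 23: 0xDA = 11011010 → 2-byte char (#8). Advance 2.
Reached end at offset 25 after 8 code points.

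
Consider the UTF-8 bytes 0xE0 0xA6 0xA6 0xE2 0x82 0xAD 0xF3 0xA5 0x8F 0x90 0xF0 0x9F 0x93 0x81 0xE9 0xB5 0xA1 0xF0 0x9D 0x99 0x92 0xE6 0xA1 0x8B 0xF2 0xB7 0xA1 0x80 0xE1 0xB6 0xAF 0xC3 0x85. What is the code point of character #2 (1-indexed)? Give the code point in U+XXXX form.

U+20AD

Offset 0: leading byte 0xE0 = 11100000 → 3-byte char #1 = E0 A6 A6.
Offset 3: leading byte 0xE2 = 11100010 → 3-byte char #2 = E2 82 AD.
Leading byte 0xE2 = 11100010 matches 1110xxxx → 3-byte sequence.
Byte 1: 0xE2 = 11100010, payload 0010 (4 bits).
Byte 2: 0x82 = 10000010 (10xxxxxx ✓), payload 000010.
Byte 3: 0xAD = 10101101 (10xxxxxx ✓), payload 101101.
Concatenate: 0010000010101101 = 0x20AD (16 bits → U+20AD).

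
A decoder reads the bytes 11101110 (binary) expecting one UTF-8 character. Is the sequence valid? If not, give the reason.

invalid (sequence truncated)

Leading byte 0xEE = 11101110 → 3-byte form, but only 1 byte is present.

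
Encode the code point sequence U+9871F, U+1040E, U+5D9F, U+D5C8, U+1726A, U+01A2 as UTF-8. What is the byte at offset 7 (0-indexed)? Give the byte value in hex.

U+9871F → 4-byte form F2 98 9C 9F at offsets 0–3.
U+1040E → 4-byte form F0 90 90 8E at offsets 4–7.
Offset 7 falls in char 2's range; it's byte 4 of F0 90 90 8E = 0x8E.

0x8E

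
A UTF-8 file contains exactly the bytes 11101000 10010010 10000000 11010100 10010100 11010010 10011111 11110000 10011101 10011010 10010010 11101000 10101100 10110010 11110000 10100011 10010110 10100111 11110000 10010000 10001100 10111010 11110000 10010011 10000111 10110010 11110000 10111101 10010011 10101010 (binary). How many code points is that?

Byte at offset 0: 0xE8 = 11101000 → 3-byte char (#1). Advance 3.
Byte at offset 3: 0xD4 = 11010100 → 2-byte char (#2). Advance 2.
Byte at offset 5: 0xD2 = 11010010 → 2-byte char (#3). Advance 2.
Byte at offset 7: 0xF0 = 11110000 → 4-byte char (#4). Advance 4.
Byte at offset 11: 0xE8 = 11101000 → 3-byte char (#5). Advance 3.
Byte at offset 14: 0xF0 = 11110000 → 4-byte char (#6). Advance 4.
Byte at offset 18: 0xF0 = 11110000 → 4-byte char (#7). Advance 4.
Byte at offset 22: 0xF0 = 11110000 → 4-byte char (#8). Advance 4.
Byte at offset 26: 0xF0 = 11110000 → 4-byte char (#9). Advance 4.
Reached end at offset 30 after 9 code points.

9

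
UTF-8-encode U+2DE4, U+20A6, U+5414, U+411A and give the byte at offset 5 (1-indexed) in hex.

1-indexed offset 5 is 0-indexed offset 4.
U+2DE4 → 3-byte form E2 B7 A4 at offsets 0–2.
U+20A6 → 3-byte form E2 82 A6 at offsets 3–5.
Offset 4 falls in char 2's range; it's byte 2 of E2 82 A6 = 0x82.

0x82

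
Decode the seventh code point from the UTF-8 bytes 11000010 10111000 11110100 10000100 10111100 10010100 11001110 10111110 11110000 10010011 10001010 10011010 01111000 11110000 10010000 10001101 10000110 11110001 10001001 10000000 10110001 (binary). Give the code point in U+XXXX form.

Offset 0: leading byte 0xC2 = 11000010 → 2-byte char #1 = C2 B8.
Offset 2: leading byte 0xF4 = 11110100 → 4-byte char #2 = F4 84 BC 94.
Offset 6: leading byte 0xCE = 11001110 → 2-byte char #3 = CE BE.
Offset 8: leading byte 0xF0 = 11110000 → 4-byte char #4 = F0 93 8A 9A.
Offset 12: leading byte 0x78 = 01111000 → 1-byte char #5 = 78.
Offset 13: leading byte 0xF0 = 11110000 → 4-byte char #6 = F0 90 8D 86.
Offset 17: leading byte 0xF1 = 11110001 → 4-byte char #7 = F1 89 80 B1.
Leading byte 0xF1 = 11110001 matches 11110xxx → 4-byte sequence.
Byte 1: 0xF1 = 11110001, payload 001 (3 bits).
Byte 2: 0x89 = 10001001 (10xxxxxx ✓), payload 001001.
Byte 3: 0x80 = 10000000 (10xxxxxx ✓), payload 000000.
Byte 4: 0xB1 = 10110001 (10xxxxxx ✓), payload 110001.
Concatenate: 001001001000000110001 = 0x49031 (21 bits → U+49031).

U+49031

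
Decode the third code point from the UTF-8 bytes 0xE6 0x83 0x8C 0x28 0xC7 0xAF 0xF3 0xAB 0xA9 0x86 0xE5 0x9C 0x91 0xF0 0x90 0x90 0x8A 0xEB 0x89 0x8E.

U+01EF

Offset 0: leading byte 0xE6 = 11100110 → 3-byte char #1 = E6 83 8C.
Offset 3: leading byte 0x28 = 00101000 → 1-byte char #2 = 28.
Offset 4: leading byte 0xC7 = 11000111 → 2-byte char #3 = C7 AF.
Leading byte 0xC7 = 11000111 matches 110xxxxx → 2-byte sequence.
Byte 1: 0xC7 = 11000111, payload 00111 (5 bits).
Byte 2: 0xAF = 10101111 (10xxxxxx ✓), payload 101111.
Concatenate: 00111101111 = 0x1EF (11 bits → U+01EF).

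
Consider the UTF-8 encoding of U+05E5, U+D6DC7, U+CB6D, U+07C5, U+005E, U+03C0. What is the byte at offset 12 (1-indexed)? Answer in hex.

0x5E

1-indexed offset 12 is 0-indexed offset 11.
U+05E5 → 2-byte form D7 A5 at offsets 0–1.
U+D6DC7 → 4-byte form F3 96 B7 87 at offsets 2–5.
U+CB6D → 3-byte form EC AD AD at offsets 6–8.
U+07C5 → 2-byte form DF 85 at offsets 9–10.
U+005E → 1-byte form 5E at offsets 11–11.
Offset 11 falls in char 5's range; it's byte 1 of 5E = 0x5E.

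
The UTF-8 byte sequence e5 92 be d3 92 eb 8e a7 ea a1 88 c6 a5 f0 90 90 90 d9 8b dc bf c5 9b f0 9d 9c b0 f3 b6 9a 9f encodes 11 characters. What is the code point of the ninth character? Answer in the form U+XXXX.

Offset 0: leading byte 0xE5 = 11100101 → 3-byte char #1 = E5 92 BE.
Offset 3: leading byte 0xD3 = 11010011 → 2-byte char #2 = D3 92.
Offset 5: leading byte 0xEB = 11101011 → 3-byte char #3 = EB 8E A7.
Offset 8: leading byte 0xEA = 11101010 → 3-byte char #4 = EA A1 88.
Offset 11: leading byte 0xC6 = 11000110 → 2-byte char #5 = C6 A5.
Offset 13: leading byte 0xF0 = 11110000 → 4-byte char #6 = F0 90 90 90.
Offset 17: leading byte 0xD9 = 11011001 → 2-byte char #7 = D9 8B.
Offset 19: leading byte 0xDC = 11011100 → 2-byte char #8 = DC BF.
Offset 21: leading byte 0xC5 = 11000101 → 2-byte char #9 = C5 9B.
Leading byte 0xC5 = 11000101 matches 110xxxxx → 2-byte sequence.
Byte 1: 0xC5 = 11000101, payload 00101 (5 bits).
Byte 2: 0x9B = 10011011 (10xxxxxx ✓), payload 011011.
Concatenate: 00101011011 = 0x15B (11 bits → U+015B).

U+015B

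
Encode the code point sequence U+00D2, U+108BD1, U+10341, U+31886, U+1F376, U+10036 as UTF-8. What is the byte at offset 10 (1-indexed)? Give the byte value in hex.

1-indexed offset 10 is 0-indexed offset 9.
U+00D2 → 2-byte form C3 92 at offsets 0–1.
U+108BD1 → 4-byte form F4 88 AF 91 at offsets 2–5.
U+10341 → 4-byte form F0 90 8D 81 at offsets 6–9.
Offset 9 falls in char 3's range; it's byte 4 of F0 90 8D 81 = 0x81.

0x81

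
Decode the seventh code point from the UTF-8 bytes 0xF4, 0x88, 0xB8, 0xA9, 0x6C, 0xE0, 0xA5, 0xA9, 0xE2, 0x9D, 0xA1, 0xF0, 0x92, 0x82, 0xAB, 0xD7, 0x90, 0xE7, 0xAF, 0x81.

U+7BC1

Offset 0: leading byte 0xF4 = 11110100 → 4-byte char #1 = F4 88 B8 A9.
Offset 4: leading byte 0x6C = 01101100 → 1-byte char #2 = 6C.
Offset 5: leading byte 0xE0 = 11100000 → 3-byte char #3 = E0 A5 A9.
Offset 8: leading byte 0xE2 = 11100010 → 3-byte char #4 = E2 9D A1.
Offset 11: leading byte 0xF0 = 11110000 → 4-byte char #5 = F0 92 82 AB.
Offset 15: leading byte 0xD7 = 11010111 → 2-byte char #6 = D7 90.
Offset 17: leading byte 0xE7 = 11100111 → 3-byte char #7 = E7 AF 81.
Leading byte 0xE7 = 11100111 matches 1110xxxx → 3-byte sequence.
Byte 1: 0xE7 = 11100111, payload 0111 (4 bits).
Byte 2: 0xAF = 10101111 (10xxxxxx ✓), payload 101111.
Byte 3: 0x81 = 10000001 (10xxxxxx ✓), payload 000001.
Concatenate: 0111101111000001 = 0x7BC1 (16 bits → U+7BC1).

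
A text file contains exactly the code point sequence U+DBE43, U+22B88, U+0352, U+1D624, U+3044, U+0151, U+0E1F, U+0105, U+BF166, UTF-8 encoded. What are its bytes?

F3 9B B9 83 F0 A2 AE 88 CD 92 F0 9D 98 A4 E3 81 84 C5 91 E0 B8 9F C4 85 F2 BF 85 A6

U+DBE43: 4-byte form → F3 9B B9 83.
U+22B88: 4-byte form → F0 A2 AE 88.
U+0352: 2-byte form → CD 92.
U+1D624: 4-byte form → F0 9D 98 A4.
U+3044: 3-byte form → E3 81 84.
U+0151: 2-byte form → C5 91.
U+0E1F: 3-byte form → E0 B8 9F.
U+0105: 2-byte form → C4 85.
U+BF166: 4-byte form → F2 BF 85 A6.
Concatenated (28 bytes): F3 9B B9 83 F0 A2 AE 88 CD 92 F0 9D 98 A4 E3 81 84 C5 91 E0 B8 9F C4 85 F2 BF 85 A6.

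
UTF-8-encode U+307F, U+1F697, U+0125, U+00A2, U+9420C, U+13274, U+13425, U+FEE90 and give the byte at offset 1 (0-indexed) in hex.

U+307F → 3-byte form E3 81 BF at offsets 0–2.
Offset 1 falls in char 1's range; it's byte 2 of E3 81 BF = 0x81.

0x81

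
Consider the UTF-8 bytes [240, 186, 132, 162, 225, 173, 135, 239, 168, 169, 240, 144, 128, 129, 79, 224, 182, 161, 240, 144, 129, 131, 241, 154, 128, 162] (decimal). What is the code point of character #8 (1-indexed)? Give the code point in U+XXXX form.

U+5A022

Offset 0: leading byte 0xF0 = 11110000 → 4-byte char #1 = F0 BA 84 A2.
Offset 4: leading byte 0xE1 = 11100001 → 3-byte char #2 = E1 AD 87.
Offset 7: leading byte 0xEF = 11101111 → 3-byte char #3 = EF A8 A9.
Offset 10: leading byte 0xF0 = 11110000 → 4-byte char #4 = F0 90 80 81.
Offset 14: leading byte 0x4F = 01001111 → 1-byte char #5 = 4F.
Offset 15: leading byte 0xE0 = 11100000 → 3-byte char #6 = E0 B6 A1.
Offset 18: leading byte 0xF0 = 11110000 → 4-byte char #7 = F0 90 81 83.
Offset 22: leading byte 0xF1 = 11110001 → 4-byte char #8 = F1 9A 80 A2.
Leading byte 0xF1 = 11110001 matches 11110xxx → 4-byte sequence.
Byte 1: 0xF1 = 11110001, payload 001 (3 bits).
Byte 2: 0x9A = 10011010 (10xxxxxx ✓), payload 011010.
Byte 3: 0x80 = 10000000 (10xxxxxx ✓), payload 000000.
Byte 4: 0xA2 = 10100010 (10xxxxxx ✓), payload 100010.
Concatenate: 001011010000000100010 = 0x5A022 (21 bits → U+5A022).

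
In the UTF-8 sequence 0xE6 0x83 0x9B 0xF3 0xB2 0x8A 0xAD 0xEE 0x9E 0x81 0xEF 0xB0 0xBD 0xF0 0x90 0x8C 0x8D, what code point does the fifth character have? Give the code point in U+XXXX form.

U+1030D

Offset 0: leading byte 0xE6 = 11100110 → 3-byte char #1 = E6 83 9B.
Offset 3: leading byte 0xF3 = 11110011 → 4-byte char #2 = F3 B2 8A AD.
Offset 7: leading byte 0xEE = 11101110 → 3-byte char #3 = EE 9E 81.
Offset 10: leading byte 0xEF = 11101111 → 3-byte char #4 = EF B0 BD.
Offset 13: leading byte 0xF0 = 11110000 → 4-byte char #5 = F0 90 8C 8D.
Leading byte 0xF0 = 11110000 matches 11110xxx → 4-byte sequence.
Byte 1: 0xF0 = 11110000, payload 000 (3 bits).
Byte 2: 0x90 = 10010000 (10xxxxxx ✓), payload 010000.
Byte 3: 0x8C = 10001100 (10xxxxxx ✓), payload 001100.
Byte 4: 0x8D = 10001101 (10xxxxxx ✓), payload 001101.
Concatenate: 000010000001100001101 = 0x1030D (21 bits → U+1030D).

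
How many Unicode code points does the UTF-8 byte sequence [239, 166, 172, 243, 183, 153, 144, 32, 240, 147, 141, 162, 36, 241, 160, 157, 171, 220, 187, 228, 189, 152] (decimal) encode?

Byte at offset 0: 0xEF = 11101111 → 3-byte char (#1). Advance 3.
Byte at offset 3: 0xF3 = 11110011 → 4-byte char (#2). Advance 4.
Byte at offset 7: 0x20 = 00100000 → 1-byte char (#3). Advance 1.
Byte at offset 8: 0xF0 = 11110000 → 4-byte char (#4). Advance 4.
Byte at offset 12: 0x24 = 00100100 → 1-byte char (#5). Advance 1.
Byte at offset 13: 0xF1 = 11110001 → 4-byte char (#6). Advance 4.
Byte at offset 17: 0xDC = 11011100 → 2-byte char (#7). Advance 2.
Byte at offset 19: 0xE4 = 11100100 → 3-byte char (#8). Advance 3.
Reached end at offset 22 after 8 code points.

8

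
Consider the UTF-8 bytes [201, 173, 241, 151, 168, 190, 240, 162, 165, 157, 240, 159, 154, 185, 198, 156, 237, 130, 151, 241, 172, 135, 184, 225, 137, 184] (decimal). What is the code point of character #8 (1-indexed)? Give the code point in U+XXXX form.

Offset 0: leading byte 0xC9 = 11001001 → 2-byte char #1 = C9 AD.
Offset 2: leading byte 0xF1 = 11110001 → 4-byte char #2 = F1 97 A8 BE.
Offset 6: leading byte 0xF0 = 11110000 → 4-byte char #3 = F0 A2 A5 9D.
Offset 10: leading byte 0xF0 = 11110000 → 4-byte char #4 = F0 9F 9A B9.
Offset 14: leading byte 0xC6 = 11000110 → 2-byte char #5 = C6 9C.
Offset 16: leading byte 0xED = 11101101 → 3-byte char #6 = ED 82 97.
Offset 19: leading byte 0xF1 = 11110001 → 4-byte char #7 = F1 AC 87 B8.
Offset 23: leading byte 0xE1 = 11100001 → 3-byte char #8 = E1 89 B8.
Leading byte 0xE1 = 11100001 matches 1110xxxx → 3-byte sequence.
Byte 1: 0xE1 = 11100001, payload 0001 (4 bits).
Byte 2: 0x89 = 10001001 (10xxxxxx ✓), payload 001001.
Byte 3: 0xB8 = 10111000 (10xxxxxx ✓), payload 111000.
Concatenate: 0001001001111000 = 0x1278 (16 bits → U+1278).

U+1278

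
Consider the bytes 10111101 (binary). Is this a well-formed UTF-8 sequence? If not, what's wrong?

Byte 0xBD = 10111101 has the form 10xxxxxx — a continuation byte — but there is no preceding leading byte.

invalid (continuation byte with no leading byte)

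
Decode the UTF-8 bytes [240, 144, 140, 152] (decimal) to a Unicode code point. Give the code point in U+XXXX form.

U+10318

Leading byte 0xF0 = 11110000 matches 11110xxx → 4-byte sequence.
Byte 1: 0xF0 = 11110000, payload 000 (3 bits).
Byte 2: 0x90 = 10010000 (10xxxxxx ✓), payload 010000.
Byte 3: 0x8C = 10001100 (10xxxxxx ✓), payload 001100.
Byte 4: 0x98 = 10011000 (10xxxxxx ✓), payload 011000.
Concatenate: 000010000001100011000 = 0x10318 (21 bits → U+10318).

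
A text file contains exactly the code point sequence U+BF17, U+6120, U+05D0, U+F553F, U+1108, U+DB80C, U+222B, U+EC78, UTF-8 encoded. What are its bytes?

EB BC 97 E6 84 A0 D7 90 F3 B5 94 BF E1 84 88 F3 9B A0 8C E2 88 AB EE B1 B8

U+BF17: 3-byte form → EB BC 97.
U+6120: 3-byte form → E6 84 A0.
U+05D0: 2-byte form → D7 90.
U+F553F: 4-byte form → F3 B5 94 BF.
U+1108: 3-byte form → E1 84 88.
U+DB80C: 4-byte form → F3 9B A0 8C.
U+222B: 3-byte form → E2 88 AB.
U+EC78: 3-byte form → EE B1 B8.
Concatenated (25 bytes): EB BC 97 E6 84 A0 D7 90 F3 B5 94 BF E1 84 88 F3 9B A0 8C E2 88 AB EE B1 B8.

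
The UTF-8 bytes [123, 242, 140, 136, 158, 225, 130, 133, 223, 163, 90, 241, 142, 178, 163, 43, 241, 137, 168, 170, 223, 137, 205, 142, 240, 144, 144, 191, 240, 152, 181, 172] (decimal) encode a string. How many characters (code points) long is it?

Byte at offset 0: 0x7B = 01111011 → 1-byte char (#1). Advance 1.
Byte at offset 1: 0xF2 = 11110010 → 4-byte char (#2). Advance 4.
Byte at offset 5: 0xE1 = 11100001 → 3-byte char (#3). Advance 3.
Byte at offset 8: 0xDF = 11011111 → 2-byte char (#4). Advance 2.
Byte at offset 10: 0x5A = 01011010 → 1-byte char (#5). Advance 1.
Byte at offset 11: 0xF1 = 11110001 → 4-byte char (#6). Advance 4.
Byte at offset 15: 0x2B = 00101011 → 1-byte char (#7). Advance 1.
Byte at offset 16: 0xF1 = 11110001 → 4-byte char (#8). Advance 4.
Byte at offset 20: 0xDF = 11011111 → 2-byte char (#9). Advance 2.
Byte at offset 22: 0xCD = 11001101 → 2-byte char (#10). Advance 2.
Byte at offset 24: 0xF0 = 11110000 → 4-byte char (#11). Advance 4.
Byte at offset 28: 0xF0 = 11110000 → 4-byte char (#12). Advance 4.
Reached end at offset 32 after 12 code points.

12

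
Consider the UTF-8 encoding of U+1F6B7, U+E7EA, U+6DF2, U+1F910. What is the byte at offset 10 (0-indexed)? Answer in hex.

U+1F6B7 → 4-byte form F0 9F 9A B7 at offsets 0–3.
U+E7EA → 3-byte form EE 9F AA at offsets 4–6.
U+6DF2 → 3-byte form E6 B7 B2 at offsets 7–9.
U+1F910 → 4-byte form F0 9F A4 90 at offsets 10–13.
Offset 10 falls in char 4's range; it's byte 1 of F0 9F A4 90 = 0xF0.

0xF0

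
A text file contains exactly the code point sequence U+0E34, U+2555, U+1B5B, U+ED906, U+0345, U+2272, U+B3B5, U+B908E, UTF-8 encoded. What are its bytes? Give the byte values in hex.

U+0E34: 3-byte form → E0 B8 B4.
U+2555: 3-byte form → E2 95 95.
U+1B5B: 3-byte form → E1 AD 9B.
U+ED906: 4-byte form → F3 AD A4 86.
U+0345: 2-byte form → CD 85.
U+2272: 3-byte form → E2 89 B2.
U+B3B5: 3-byte form → EB 8E B5.
U+B908E: 4-byte form → F2 B9 82 8E.
Concatenated (25 bytes): E0 B8 B4 E2 95 95 E1 AD 9B F3 AD A4 86 CD 85 E2 89 B2 EB 8E B5 F2 B9 82 8E.

E0 B8 B4 E2 95 95 E1 AD 9B F3 AD A4 86 CD 85 E2 89 B2 EB 8E B5 F2 B9 82 8E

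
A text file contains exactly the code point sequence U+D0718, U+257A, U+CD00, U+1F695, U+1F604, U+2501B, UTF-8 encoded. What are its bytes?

U+D0718: 4-byte form → F3 90 9C 98.
U+257A: 3-byte form → E2 95 BA.
U+CD00: 3-byte form → EC B4 80.
U+1F695: 4-byte form → F0 9F 9A 95.
U+1F604: 4-byte form → F0 9F 98 84.
U+2501B: 4-byte form → F0 A5 80 9B.
Concatenated (22 bytes): F3 90 9C 98 E2 95 BA EC B4 80 F0 9F 9A 95 F0 9F 98 84 F0 A5 80 9B.

F3 90 9C 98 E2 95 BA EC B4 80 F0 9F 9A 95 F0 9F 98 84 F0 A5 80 9B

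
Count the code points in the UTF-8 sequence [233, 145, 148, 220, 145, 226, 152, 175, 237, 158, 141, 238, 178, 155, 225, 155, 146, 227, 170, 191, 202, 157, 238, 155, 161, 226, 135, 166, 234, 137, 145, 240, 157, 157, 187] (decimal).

Byte at offset 0: 0xE9 = 11101001 → 3-byte char (#1). Advance 3.
Byte at offset 3: 0xDC = 11011100 → 2-byte char (#2). Advance 2.
Byte at offset 5: 0xE2 = 11100010 → 3-byte char (#3). Advance 3.
Byte at offset 8: 0xED = 11101101 → 3-byte char (#4). Advance 3.
Byte at offset 11: 0xEE = 11101110 → 3-byte char (#5). Advance 3.
Byte at offset 14: 0xE1 = 11100001 → 3-byte char (#6). Advance 3.
Byte at offset 17: 0xE3 = 11100011 → 3-byte char (#7). Advance 3.
Byte at offset 20: 0xCA = 11001010 → 2-byte char (#8). Advance 2.
Byte at offset 22: 0xEE = 11101110 → 3-byte char (#9). Advance 3.
Byte at offset 25: 0xE2 = 11100010 → 3-byte char (#10). Advance 3.
Byte at offset 28: 0xEA = 11101010 → 3-byte char (#11). Advance 3.
Byte at offset 31: 0xF0 = 11110000 → 4-byte char (#12). Advance 4.
Reached end at offset 35 after 12 code points.

12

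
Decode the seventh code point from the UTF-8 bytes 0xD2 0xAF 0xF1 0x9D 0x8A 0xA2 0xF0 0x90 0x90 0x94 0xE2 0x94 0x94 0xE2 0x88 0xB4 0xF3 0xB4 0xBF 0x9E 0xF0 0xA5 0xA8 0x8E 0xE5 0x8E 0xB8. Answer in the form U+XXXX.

U+25A0E

Offset 0: leading byte 0xD2 = 11010010 → 2-byte char #1 = D2 AF.
Offset 2: leading byte 0xF1 = 11110001 → 4-byte char #2 = F1 9D 8A A2.
Offset 6: leading byte 0xF0 = 11110000 → 4-byte char #3 = F0 90 90 94.
Offset 10: leading byte 0xE2 = 11100010 → 3-byte char #4 = E2 94 94.
Offset 13: leading byte 0xE2 = 11100010 → 3-byte char #5 = E2 88 B4.
Offset 16: leading byte 0xF3 = 11110011 → 4-byte char #6 = F3 B4 BF 9E.
Offset 20: leading byte 0xF0 = 11110000 → 4-byte char #7 = F0 A5 A8 8E.
Leading byte 0xF0 = 11110000 matches 11110xxx → 4-byte sequence.
Byte 1: 0xF0 = 11110000, payload 000 (3 bits).
Byte 2: 0xA5 = 10100101 (10xxxxxx ✓), payload 100101.
Byte 3: 0xA8 = 10101000 (10xxxxxx ✓), payload 101000.
Byte 4: 0x8E = 10001110 (10xxxxxx ✓), payload 001110.
Concatenate: 000100101101000001110 = 0x25A0E (21 bits → U+25A0E).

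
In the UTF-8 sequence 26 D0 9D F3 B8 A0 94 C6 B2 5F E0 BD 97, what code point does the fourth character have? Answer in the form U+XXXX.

U+01B2

Offset 0: leading byte 0x26 = 00100110 → 1-byte char #1 = 26.
Offset 1: leading byte 0xD0 = 11010000 → 2-byte char #2 = D0 9D.
Offset 3: leading byte 0xF3 = 11110011 → 4-byte char #3 = F3 B8 A0 94.
Offset 7: leading byte 0xC6 = 11000110 → 2-byte char #4 = C6 B2.
Leading byte 0xC6 = 11000110 matches 110xxxxx → 2-byte sequence.
Byte 1: 0xC6 = 11000110, payload 00110 (5 bits).
Byte 2: 0xB2 = 10110010 (10xxxxxx ✓), payload 110010.
Concatenate: 00110110010 = 0x1B2 (11 bits → U+01B2).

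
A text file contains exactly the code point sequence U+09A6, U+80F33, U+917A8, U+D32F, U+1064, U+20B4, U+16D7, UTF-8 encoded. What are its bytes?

E0 A6 A6 F2 80 BC B3 F2 91 9E A8 ED 8C AF E1 81 A4 E2 82 B4 E1 9B 97

U+09A6: 3-byte form → E0 A6 A6.
U+80F33: 4-byte form → F2 80 BC B3.
U+917A8: 4-byte form → F2 91 9E A8.
U+D32F: 3-byte form → ED 8C AF.
U+1064: 3-byte form → E1 81 A4.
U+20B4: 3-byte form → E2 82 B4.
U+16D7: 3-byte form → E1 9B 97.
Concatenated (23 bytes): E0 A6 A6 F2 80 BC B3 F2 91 9E A8 ED 8C AF E1 81 A4 E2 82 B4 E1 9B 97.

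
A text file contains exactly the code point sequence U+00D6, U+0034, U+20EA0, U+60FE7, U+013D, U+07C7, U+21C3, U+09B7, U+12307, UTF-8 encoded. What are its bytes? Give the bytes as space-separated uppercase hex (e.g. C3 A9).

U+00D6: 2-byte form → C3 96.
U+0034: 1-byte form → 34.
U+20EA0: 4-byte form → F0 A0 BA A0.
U+60FE7: 4-byte form → F1 A0 BF A7.
U+013D: 2-byte form → C4 BD.
U+07C7: 2-byte form → DF 87.
U+21C3: 3-byte form → E2 87 83.
U+09B7: 3-byte form → E0 A6 B7.
U+12307: 4-byte form → F0 92 8C 87.
Concatenated (25 bytes): C3 96 34 F0 A0 BA A0 F1 A0 BF A7 C4 BD DF 87 E2 87 83 E0 A6 B7 F0 92 8C 87.

C3 96 34 F0 A0 BA A0 F1 A0 BF A7 C4 BD DF 87 E2 87 83 E0 A6 B7 F0 92 8C 87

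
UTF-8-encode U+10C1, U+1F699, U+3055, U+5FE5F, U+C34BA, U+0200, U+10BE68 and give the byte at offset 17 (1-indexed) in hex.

0x92

1-indexed offset 17 is 0-indexed offset 16.
U+10C1 → 3-byte form E1 83 81 at offsets 0–2.
U+1F699 → 4-byte form F0 9F 9A 99 at offsets 3–6.
U+3055 → 3-byte form E3 81 95 at offsets 7–9.
U+5FE5F → 4-byte form F1 9F B9 9F at offsets 10–13.
U+C34BA → 4-byte form F3 83 92 BA at offsets 14–17.
Offset 16 falls in char 5's range; it's byte 3 of F3 83 92 BA = 0x92.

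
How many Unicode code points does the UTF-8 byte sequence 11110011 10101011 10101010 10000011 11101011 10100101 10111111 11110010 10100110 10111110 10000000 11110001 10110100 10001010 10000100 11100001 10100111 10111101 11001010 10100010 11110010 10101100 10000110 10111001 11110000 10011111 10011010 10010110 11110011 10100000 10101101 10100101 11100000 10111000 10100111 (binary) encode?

10

Byte at offset 0: 0xF3 = 11110011 → 4-byte char (#1). Advance 4.
Byte at offset 4: 0xEB = 11101011 → 3-byte char (#2). Advance 3.
Byte at offset 7: 0xF2 = 11110010 → 4-byte char (#3). Advance 4.
Byte at offset 11: 0xF1 = 11110001 → 4-byte char (#4). Advance 4.
Byte at offset 15: 0xE1 = 11100001 → 3-byte char (#5). Advance 3.
Byte at offset 18: 0xCA = 11001010 → 2-byte char (#6). Advance 2.
Byte at offset 20: 0xF2 = 11110010 → 4-byte char (#7). Advance 4.
Byte at offset 24: 0xF0 = 11110000 → 4-byte char (#8). Advance 4.
Byte at offset 28: 0xF3 = 11110011 → 4-byte char (#9). Advance 4.
Byte at offset 32: 0xE0 = 11100000 → 3-byte char (#10). Advance 3.
Reached end at offset 35 after 10 code points.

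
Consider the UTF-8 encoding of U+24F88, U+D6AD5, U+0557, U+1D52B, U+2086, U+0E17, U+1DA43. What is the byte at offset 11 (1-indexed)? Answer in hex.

1-indexed offset 11 is 0-indexed offset 10.
U+24F88 → 4-byte form F0 A4 BE 88 at offsets 0–3.
U+D6AD5 → 4-byte form F3 96 AB 95 at offsets 4–7.
U+0557 → 2-byte form D5 97 at offsets 8–9.
U+1D52B → 4-byte form F0 9D 94 AB at offsets 10–13.
Offset 10 falls in char 4's range; it's byte 1 of F0 9D 94 AB = 0xF0.

0xF0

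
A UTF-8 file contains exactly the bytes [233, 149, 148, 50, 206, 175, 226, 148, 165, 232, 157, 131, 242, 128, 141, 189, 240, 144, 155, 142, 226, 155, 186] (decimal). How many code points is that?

Byte at offset 0: 0xE9 = 11101001 → 3-byte char (#1). Advance 3.
Byte at offset 3: 0x32 = 00110010 → 1-byte char (#2). Advance 1.
Byte at offset 4: 0xCE = 11001110 → 2-byte char (#3). Advance 2.
Byte at offset 6: 0xE2 = 11100010 → 3-byte char (#4). Advance 3.
Byte at offset 9: 0xE8 = 11101000 → 3-byte char (#5). Advance 3.
Byte at offset 12: 0xF2 = 11110010 → 4-byte char (#6). Advance 4.
Byte at offset 16: 0xF0 = 11110000 → 4-byte char (#7). Advance 4.
Byte at offset 20: 0xE2 = 11100010 → 3-byte char (#8). Advance 3.
Reached end at offset 23 after 8 code points.

8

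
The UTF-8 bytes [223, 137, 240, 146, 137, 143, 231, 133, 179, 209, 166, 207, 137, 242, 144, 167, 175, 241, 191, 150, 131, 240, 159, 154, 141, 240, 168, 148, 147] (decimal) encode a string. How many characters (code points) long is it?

Byte at offset 0: 0xDF = 11011111 → 2-byte char (#1). Advance 2.
Byte at offset 2: 0xF0 = 11110000 → 4-byte char (#2). Advance 4.
Byte at offset 6: 0xE7 = 11100111 → 3-byte char (#3). Advance 3.
Byte at offset 9: 0xD1 = 11010001 → 2-byte char (#4). Advance 2.
Byte at offset 11: 0xCF = 11001111 → 2-byte char (#5). Advance 2.
Byte at offset 13: 0xF2 = 11110010 → 4-byte char (#6). Advance 4.
Byte at offset 17: 0xF1 = 11110001 → 4-byte char (#7). Advance 4.
Byte at offset 21: 0xF0 = 11110000 → 4-byte char (#8). Advance 4.
Byte at offset 25: 0xF0 = 11110000 → 4-byte char (#9). Advance 4.
Reached end at offset 29 after 9 code points.

9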